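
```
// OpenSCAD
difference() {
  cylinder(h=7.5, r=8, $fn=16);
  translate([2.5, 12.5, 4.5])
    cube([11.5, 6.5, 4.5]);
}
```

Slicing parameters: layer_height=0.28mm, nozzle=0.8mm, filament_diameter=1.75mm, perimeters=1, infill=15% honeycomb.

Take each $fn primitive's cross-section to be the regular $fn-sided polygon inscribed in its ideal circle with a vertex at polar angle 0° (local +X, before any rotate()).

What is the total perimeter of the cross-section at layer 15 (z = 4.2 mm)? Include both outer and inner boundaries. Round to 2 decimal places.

49.94 mm

At z = 4.2 mm: the r=8 cylinder contributes a regular 16-gon of circumradius 8 (perimeter = 2·16·8.000·sin(180°/16) = 49.94 mm); the cube at (2.5, 12.5) is absent (z outside [4.5, 9]); After the difference (first − rest): none of the subtracted shapes is present at this height, so the r=8 cylinder is unchanged — boundary = 49.94 mm. Overall, the cross-section is a single solid region. Total boundary length (outer) = 49.94 mm.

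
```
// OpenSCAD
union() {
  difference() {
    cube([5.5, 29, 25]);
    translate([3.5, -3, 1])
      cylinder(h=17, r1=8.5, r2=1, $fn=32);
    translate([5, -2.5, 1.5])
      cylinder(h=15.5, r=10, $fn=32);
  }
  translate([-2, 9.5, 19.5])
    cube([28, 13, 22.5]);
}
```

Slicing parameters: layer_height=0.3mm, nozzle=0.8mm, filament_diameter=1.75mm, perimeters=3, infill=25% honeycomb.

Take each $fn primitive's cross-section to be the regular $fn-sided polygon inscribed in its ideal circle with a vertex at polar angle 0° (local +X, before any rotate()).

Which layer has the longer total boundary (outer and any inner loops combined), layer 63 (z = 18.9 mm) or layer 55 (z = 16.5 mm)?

Layer 63 (z = 18.9): the cube is present — its section is the full 5.5×29 rectangle (perimeter 69.00 mm); the cone at (3.5, -3) is not intersected at this z (z outside [1, 18]); the cylinder at (5, -2.5) is absent (z outside [1.5, 17]); Subtracting the remaining from the first: none of the subtracted shapes is present at this height, so the 5.5×29 cube is unchanged — boundary = 69.00 mm; the cube at (-2, 9.5) is not intersected at this z (z outside [19.5, 42]); Merging all regions: only the result so far is present, so the union is just that shape — boundary = 69.00 mm. So its perimeter = 69.00 mm. Layer 55 (z = 16.5): the cube is present — its section is the full 5.5×29 rectangle (perimeter 69.00 mm); the cone at (3.5, -3): at t=0.912 of its height the radius interpolates to r₁+(r₂−r₁)t = 1.662, giving a regular 32-gon of that circumradius (perimeter = 2·32·1.662·sin(180°/32) = 10.42 mm); the cylinder at (5, -2.5): section is a regular 32-gon, circumradius r=10 (perimeter = 2·32·10.000·sin(180°/32) = 62.73 mm); Taking the first minus the rest: starting from the 5.5×29 cube, the cone at (3.5, -3) misses the remaining region (no effect); the r=10 cylinder at (5, -2.5) partially overlaps it — only the 38.90 mm² overlap (of its 312.14 mm²) is removed, clipping the outline — boundary = 55.69 mm; the cube at (-2, 9.5) does not reach this height (z outside [19.5, 42]); Merging all regions: only that combined region is present, so the union is just that shape — boundary = 55.69 mm. So its perimeter = 55.69 mm. Layer 63 is larger (69.00 vs 55.69 mm).

layer 63 (z = 18.9 mm)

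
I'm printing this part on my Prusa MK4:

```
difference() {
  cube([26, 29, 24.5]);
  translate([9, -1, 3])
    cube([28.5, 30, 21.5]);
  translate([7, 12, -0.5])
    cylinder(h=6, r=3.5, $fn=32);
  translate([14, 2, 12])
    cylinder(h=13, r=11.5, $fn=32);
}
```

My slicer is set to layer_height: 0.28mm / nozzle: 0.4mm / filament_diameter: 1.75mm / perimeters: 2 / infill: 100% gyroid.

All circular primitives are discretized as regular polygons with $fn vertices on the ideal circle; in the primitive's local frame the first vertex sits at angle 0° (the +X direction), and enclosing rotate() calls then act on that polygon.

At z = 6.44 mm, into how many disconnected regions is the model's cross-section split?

1

At z = 6.44 mm: the 26×29 cube contributes its full rectangle; the 28.5×30 cube at (9, -1) contributes its full rectangle; the cylinder at (7, 12) is not intersected at this z (z outside [-0.5, 5.5]); the cylinder at (14, 2) is not intersected at this z (z outside [12, 25]); After the difference (first − rest): starting from the 26×29 cube, the 28.5×30 cube at (9, -1) partially overlaps it — only the 493.00 mm² overlap (of its 855.00 mm²) is removed, clipping the outline — 1 connected region. The result has 1 disconnected region.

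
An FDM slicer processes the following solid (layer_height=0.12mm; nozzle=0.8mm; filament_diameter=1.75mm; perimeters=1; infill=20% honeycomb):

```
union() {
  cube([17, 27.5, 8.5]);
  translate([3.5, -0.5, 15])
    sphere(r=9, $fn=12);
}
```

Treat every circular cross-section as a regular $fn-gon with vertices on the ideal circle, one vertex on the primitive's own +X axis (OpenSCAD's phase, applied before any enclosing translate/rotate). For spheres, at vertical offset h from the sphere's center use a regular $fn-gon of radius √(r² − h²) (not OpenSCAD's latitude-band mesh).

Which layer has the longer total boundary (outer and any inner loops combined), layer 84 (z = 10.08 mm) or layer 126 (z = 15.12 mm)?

Layer 84 (z = 10.08): the cube is not intersected at this z (z outside [0, 8.5]); the sphere at (3.5, -0.5): section is a regular 12-gon, circumradius = √(r²−h²) = √(9²−4.92²) = 7.536 (perimeter = 2·12·7.536·sin(180°/12) = 46.81 mm); Taking the union: only the r=9 sphere at (3.5, -0.5) is present, so the union is just that shape — boundary = 46.81 mm. So its perimeter = 46.81 mm. Layer 126 (z = 15.12): the cube is absent (z outside [0, 8.5]); the r=9 sphere at (3.5, -0.5) slices to a regular 12-gon of circumradius 8.999 (√(r²−h²) with h=0.12 from center) (perimeter = 2·12·8.999·sin(180°/12) = 55.90 mm); Taking the union: only the r=9 sphere at (3.5, -0.5) is present, so the union is just that shape — boundary = 55.90 mm. So its perimeter = 55.90 mm. Layer 126 is larger (55.90 vs 46.81 mm).

layer 126 (z = 15.12 mm)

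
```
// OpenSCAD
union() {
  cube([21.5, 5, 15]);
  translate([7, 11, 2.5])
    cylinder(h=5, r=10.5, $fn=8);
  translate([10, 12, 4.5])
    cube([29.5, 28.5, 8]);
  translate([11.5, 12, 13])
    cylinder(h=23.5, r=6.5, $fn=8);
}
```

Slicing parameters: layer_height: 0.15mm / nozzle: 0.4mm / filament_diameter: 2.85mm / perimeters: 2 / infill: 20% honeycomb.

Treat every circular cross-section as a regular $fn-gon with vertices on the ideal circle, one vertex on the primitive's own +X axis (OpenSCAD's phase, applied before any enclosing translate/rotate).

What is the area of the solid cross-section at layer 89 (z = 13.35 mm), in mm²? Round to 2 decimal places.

227.00 mm²

At z = 13.35 mm: the cube is present — its section is the full 21.5×5 rectangle (area 107.50 mm²); the cylinder at (7, 11) does not reach this height (z outside [2.5, 7.5]); the cube at (10, 12) is absent (z outside [4.5, 12.5]); the cylinder at (11.5, 12): section is a regular 8-gon, circumradius r=6.5 (area = (8/2)·6.500²·sin(360°/8) = 119.50 mm²); Combining (union): the 2 present regions are separate (no shared area or edge), so areas and boundary lengths simply add and each stays a separate island — area = 227.00 mm². Overall, the cross-section has 2 separate islands. Net area = 227.00 mm².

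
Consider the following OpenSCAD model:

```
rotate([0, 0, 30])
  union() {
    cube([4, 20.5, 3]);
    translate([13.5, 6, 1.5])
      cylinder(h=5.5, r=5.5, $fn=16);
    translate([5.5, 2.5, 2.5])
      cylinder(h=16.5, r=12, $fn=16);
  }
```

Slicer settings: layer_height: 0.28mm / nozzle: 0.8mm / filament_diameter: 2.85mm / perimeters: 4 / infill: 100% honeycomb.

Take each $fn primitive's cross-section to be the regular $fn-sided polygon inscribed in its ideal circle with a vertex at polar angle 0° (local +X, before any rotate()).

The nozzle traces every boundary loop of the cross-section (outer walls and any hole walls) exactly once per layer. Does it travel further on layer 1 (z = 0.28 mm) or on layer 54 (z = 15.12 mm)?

layer 54 (z = 15.12 mm)

Layer 1 (z = 0.28): the 4×20.5 cube contributes its full rectangle (perimeter 49.00 mm); the cylinder at (13.5, 6) does not reach this height (z outside [1.5, 7]); the cylinder at (5.5, 2.5) is absent (z outside [2.5, 19]); Merging all regions: only the 4×20.5 cube is present, so the union is just that shape — boundary = 49.00 mm; (whole slice rotated 30° about Z — lengths, areas and connectivity unchanged). So its perimeter = 49.00 mm. Layer 54 (z = 15.12): the cube is absent (z outside [0, 3]); the cylinder at (13.5, 6) is absent (z outside [1.5, 7]); the r=12 cylinder at (5.5, 2.5) contributes a regular 16-gon of circumradius 12 (perimeter = 2·16·12.000·sin(180°/16) = 74.91 mm); Combining (union): only the r=12 cylinder at (5.5, 2.5) is present, so the union is just that shape — boundary = 74.91 mm; (whole slice rotated 30° about Z — lengths, areas and connectivity unchanged). So its perimeter = 74.91 mm. Layer 54 is larger (74.91 vs 49.00 mm).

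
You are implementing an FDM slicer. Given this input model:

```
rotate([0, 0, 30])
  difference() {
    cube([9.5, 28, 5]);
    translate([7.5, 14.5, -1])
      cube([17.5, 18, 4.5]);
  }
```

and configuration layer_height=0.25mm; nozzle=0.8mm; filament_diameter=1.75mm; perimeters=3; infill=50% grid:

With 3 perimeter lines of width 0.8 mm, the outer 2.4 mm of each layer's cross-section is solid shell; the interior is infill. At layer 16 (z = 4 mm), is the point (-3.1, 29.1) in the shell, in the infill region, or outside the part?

At z = 4 mm: the cube is present — its section is the full 9.5×28 rectangle; the cube at (7.5, 14.5) does not reach this height (z outside [-1, 3.5]); After the difference (first − rest): none of the subtracted shapes is present at this height, so the 9.5×28 cube is unchanged — 1 connected region; (rotated 30° about Z; rotation is an isometry so areas/perimeters/island counts are preserved). Overall, the cross-section is a single solid region. Undo the 30° rotation: the query point maps to (11.865, 26.751) in the un-rotated model frame. The nearest boundary edge runs (9.50, 0.00)→(9.50, 28.00); distance from the point to it = 2.37 mm. The point is not inside any of the regions above, so it lies outside the cross-section (2.37 mm from the nearest boundary).

outside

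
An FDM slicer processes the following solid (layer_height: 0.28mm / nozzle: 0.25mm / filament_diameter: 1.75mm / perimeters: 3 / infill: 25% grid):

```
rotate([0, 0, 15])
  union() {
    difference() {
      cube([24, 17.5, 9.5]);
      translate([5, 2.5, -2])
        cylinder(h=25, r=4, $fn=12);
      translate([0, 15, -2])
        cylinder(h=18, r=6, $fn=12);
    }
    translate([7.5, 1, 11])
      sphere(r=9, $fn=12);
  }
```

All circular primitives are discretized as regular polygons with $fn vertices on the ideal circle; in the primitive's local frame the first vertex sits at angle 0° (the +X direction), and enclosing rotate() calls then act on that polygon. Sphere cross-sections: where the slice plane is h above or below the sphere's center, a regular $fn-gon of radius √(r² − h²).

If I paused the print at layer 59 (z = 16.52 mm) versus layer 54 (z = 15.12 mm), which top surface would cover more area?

layer 54 (z = 15.12 mm)

Layer 59 (z = 16.52): the cube is absent (z outside [0, 9.5]); the r=4 cylinder at (5, 2.5) gives a regular 12-gon of circumradius 4 (constant along its height) (area = (12/2)·4.000²·sin(360°/12) = 48.00 mm²); the cylinder at (0, 15) is absent (z outside [-2, 16]); Subtracting the remaining from the first: the first operand is absent here, so nothing remains; the r=9 sphere at (7.5, 1) slices to a regular 12-gon of circumradius 7.108 (√(r²−h²) with h=5.52 from center) (area = (12/2)·7.108²·sin(360°/12) = 151.59 mm²); Taking the union: only the r=9 sphere at (7.5, 1) is present, so the union is just that shape — area = 151.59 mm²; (whole slice rotated 15° about Z — lengths, areas and connectivity unchanged). So its area = 151.59 mm². Layer 54 (z = 15.12): the cube is absent (z outside [0, 9.5]); the cylinder at (5, 2.5): section is a regular 12-gon, circumradius r=4 (area = (12/2)·4.000²·sin(360°/12) = 48.00 mm²); the cylinder at (0, 15): section is a regular 12-gon, circumradius r=6 (area = (12/2)·6.000²·sin(360°/12) = 108.00 mm²); After the difference (first − rest): the first operand is absent here, so nothing remains; the r=9 sphere at (7.5, 1) slices to a regular 12-gon of circumradius 8.002 (√(r²−h²) with h=4.12 from center) (area = (12/2)·8.002²·sin(360°/12) = 192.08 mm²); Combining (union): only the r=9 sphere at (7.5, 1) is present, so the union is just that shape — area = 192.08 mm²; (rotated 15° about Z; rotation is an isometry so areas/perimeters/island counts are preserved). So its area = 192.08 mm². Layer 54 is larger (192.08 vs 151.59 mm²).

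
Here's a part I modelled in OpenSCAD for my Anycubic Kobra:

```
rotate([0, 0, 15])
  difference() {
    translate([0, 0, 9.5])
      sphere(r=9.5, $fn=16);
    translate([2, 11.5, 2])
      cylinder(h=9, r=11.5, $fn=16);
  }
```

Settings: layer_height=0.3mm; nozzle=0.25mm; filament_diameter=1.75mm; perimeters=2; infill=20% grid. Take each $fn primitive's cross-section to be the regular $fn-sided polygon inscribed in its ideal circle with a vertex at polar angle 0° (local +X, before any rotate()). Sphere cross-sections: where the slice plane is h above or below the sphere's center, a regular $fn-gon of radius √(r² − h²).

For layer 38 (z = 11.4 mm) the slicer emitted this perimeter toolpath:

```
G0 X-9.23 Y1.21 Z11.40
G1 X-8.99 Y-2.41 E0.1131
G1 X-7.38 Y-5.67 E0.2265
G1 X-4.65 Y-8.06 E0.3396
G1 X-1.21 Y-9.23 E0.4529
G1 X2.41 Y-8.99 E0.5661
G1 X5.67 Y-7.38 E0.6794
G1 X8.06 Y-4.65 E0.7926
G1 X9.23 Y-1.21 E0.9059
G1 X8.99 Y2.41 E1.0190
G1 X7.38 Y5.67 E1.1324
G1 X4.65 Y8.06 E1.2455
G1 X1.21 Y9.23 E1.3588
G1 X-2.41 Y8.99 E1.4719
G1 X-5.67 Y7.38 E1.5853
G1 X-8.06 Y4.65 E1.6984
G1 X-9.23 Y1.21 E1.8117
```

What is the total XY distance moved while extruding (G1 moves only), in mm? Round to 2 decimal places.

58.10 mm

Sum the Euclidean lengths of each G1 segment: total = 58.10 mm.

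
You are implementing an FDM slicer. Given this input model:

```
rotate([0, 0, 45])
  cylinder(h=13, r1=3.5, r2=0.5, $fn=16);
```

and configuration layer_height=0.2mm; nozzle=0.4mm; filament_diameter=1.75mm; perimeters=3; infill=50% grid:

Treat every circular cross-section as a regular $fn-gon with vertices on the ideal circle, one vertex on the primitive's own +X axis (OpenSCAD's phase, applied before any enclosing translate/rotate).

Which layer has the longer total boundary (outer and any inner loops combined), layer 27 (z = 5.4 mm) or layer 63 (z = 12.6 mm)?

layer 27 (z = 5.4 mm)

Layer 27 (z = 5.4): the cone: at t=0.415 of its height the radius interpolates to r₁+(r₂−r₁)t = 2.254, giving a regular 16-gon of that circumradius (perimeter = 2·16·2.254·sin(180°/16) = 14.07 mm); (whole slice rotated 45° about Z — lengths, areas and connectivity unchanged). So its perimeter = 14.07 mm. Layer 63 (z = 12.6): the cone: at t=0.969 of its height the radius interpolates to r₁+(r₂−r₁)t = 0.592, giving a regular 16-gon of that circumradius (perimeter = 2·16·0.592·sin(180°/16) = 3.70 mm); (rotated 45° about Z; rotation is an isometry so areas/perimeters/island counts are preserved). So its perimeter = 3.70 mm. Layer 27 is larger (14.07 vs 3.70 mm).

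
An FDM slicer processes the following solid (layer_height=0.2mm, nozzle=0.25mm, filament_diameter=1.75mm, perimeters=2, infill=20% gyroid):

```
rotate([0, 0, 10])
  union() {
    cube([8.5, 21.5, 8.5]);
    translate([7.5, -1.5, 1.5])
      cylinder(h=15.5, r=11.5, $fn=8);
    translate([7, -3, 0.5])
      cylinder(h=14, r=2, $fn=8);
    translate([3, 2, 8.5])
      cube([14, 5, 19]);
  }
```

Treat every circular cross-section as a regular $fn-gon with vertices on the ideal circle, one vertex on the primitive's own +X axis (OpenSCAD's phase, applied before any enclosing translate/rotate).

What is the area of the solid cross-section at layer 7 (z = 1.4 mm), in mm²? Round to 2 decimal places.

194.06 mm²

At z = 1.4 mm: the cube is present — its section is the full 8.5×21.5 rectangle (area 182.75 mm²); the cylinder at (7.5, -1.5) is absent (z outside [1.5, 17]); the cylinder at (7, -3): section is a regular 8-gon, circumradius r=2 (area = (8/2)·2.000²·sin(360°/8) = 11.31 mm²); the cube at (3, 2) is not intersected at this z (z outside [8.5, 27.5]); Combining (union): the 2 present regions are separate (no shared area or edge), so areas and boundary lengths simply add and each stays a separate island — area = 194.06 mm²; (rotated 10° about Z; rotation is an isometry so areas/perimeters/island counts are preserved). Overall, the cross-section has 2 separate islands. Net area = 194.06 mm².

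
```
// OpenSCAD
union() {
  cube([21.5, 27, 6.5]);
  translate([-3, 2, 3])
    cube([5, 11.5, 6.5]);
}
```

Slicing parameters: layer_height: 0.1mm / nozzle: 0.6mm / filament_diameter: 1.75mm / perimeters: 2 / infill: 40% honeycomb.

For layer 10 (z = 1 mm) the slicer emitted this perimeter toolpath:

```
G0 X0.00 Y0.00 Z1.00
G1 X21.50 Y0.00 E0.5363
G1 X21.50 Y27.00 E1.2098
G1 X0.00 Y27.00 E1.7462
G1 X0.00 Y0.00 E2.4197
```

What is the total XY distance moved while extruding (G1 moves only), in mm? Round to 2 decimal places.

97.00 mm

Sum the Euclidean lengths of each G1 segment: total = 97.00 mm.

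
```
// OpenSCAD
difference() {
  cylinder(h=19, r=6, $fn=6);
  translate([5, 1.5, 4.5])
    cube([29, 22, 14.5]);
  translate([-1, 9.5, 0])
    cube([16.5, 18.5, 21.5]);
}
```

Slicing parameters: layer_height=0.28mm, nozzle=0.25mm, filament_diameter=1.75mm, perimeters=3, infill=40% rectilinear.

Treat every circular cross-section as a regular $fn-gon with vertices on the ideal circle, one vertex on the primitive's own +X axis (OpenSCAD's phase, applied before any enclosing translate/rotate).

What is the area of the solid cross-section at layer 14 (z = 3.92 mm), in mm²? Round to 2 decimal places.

At z = 3.92 mm: the r=6 cylinder gives a regular 6-gon of circumradius 6 (constant along its height) (area = (6/2)·6.000²·sin(360°/6) = 93.53 mm²); the cube at (5, 1.5) is absent (z outside [4.5, 19]); the 16.5×18.5 cube at (-1, 9.5) contributes its full rectangle (area 305.25 mm²); Subtracting the remaining from the first: starting from the r=6 cylinder (93.53 mm²), the 16.5×18.5 cube at (-1, 9.5) misses the remaining region (no effect) — area = 93.53 mm². Overall, the cross-section is a single solid region. Net area = 93.53 mm².

93.53 mm²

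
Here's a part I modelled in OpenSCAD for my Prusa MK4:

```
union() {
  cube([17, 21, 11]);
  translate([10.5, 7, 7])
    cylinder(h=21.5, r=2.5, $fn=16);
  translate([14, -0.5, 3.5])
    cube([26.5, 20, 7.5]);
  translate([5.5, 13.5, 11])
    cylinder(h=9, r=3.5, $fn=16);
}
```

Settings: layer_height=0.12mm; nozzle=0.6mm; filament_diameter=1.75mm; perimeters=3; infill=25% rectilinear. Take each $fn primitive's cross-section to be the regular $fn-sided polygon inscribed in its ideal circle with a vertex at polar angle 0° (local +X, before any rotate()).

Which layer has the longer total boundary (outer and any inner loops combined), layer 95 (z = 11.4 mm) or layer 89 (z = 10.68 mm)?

layer 89 (z = 10.68 mm)

Layer 95 (z = 11.4): the cube is absent (z outside [0, 11]); the cylinder at (10.5, 7): section is a regular 16-gon, circumradius r=2.5 (perimeter = 2·16·2.500·sin(180°/16) = 15.61 mm); the cube at (14, -0.5) is not intersected at this z (z outside [3.5, 11]); the cylinder at (5.5, 13.5): section is a regular 16-gon, circumradius r=3.5 (perimeter = 2·16·3.500·sin(180°/16) = 21.85 mm); Combining (union): the 2 present regions are separate (no shared area or edge), so areas and boundary lengths simply add and each stays a separate island — boundary = 37.46 mm. So its perimeter = 37.46 mm. Layer 89 (z = 10.68): the cube is present — its section is the full 17×21 rectangle (perimeter 76.00 mm); the r=2.5 cylinder at (10.5, 7) contributes a regular 16-gon of circumradius 2.5 (perimeter = 2·16·2.500·sin(180°/16) = 15.61 mm); the cube at (14, -0.5) (footprint 26.5×20) is included at this height (perimeter 93.00 mm); the cylinder at (5.5, 13.5) is absent (z outside [11, 20]); Merging all regions: the regions partially overlap (shared area 77.63 mm²), so the edge portions inside another operand are dropped and the merged outline is re-measured after clipping — boundary = 124.00 mm. So its perimeter = 124.00 mm. Layer 89 is larger (124.00 vs 37.46 mm).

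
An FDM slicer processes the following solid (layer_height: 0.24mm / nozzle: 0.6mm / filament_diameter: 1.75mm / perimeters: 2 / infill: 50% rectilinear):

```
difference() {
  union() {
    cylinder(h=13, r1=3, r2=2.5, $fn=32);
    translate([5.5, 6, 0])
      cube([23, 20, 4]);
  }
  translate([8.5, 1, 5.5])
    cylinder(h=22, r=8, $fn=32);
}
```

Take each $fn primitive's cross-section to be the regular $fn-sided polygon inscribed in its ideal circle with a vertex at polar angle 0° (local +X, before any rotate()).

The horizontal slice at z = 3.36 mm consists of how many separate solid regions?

At z = 3.36 mm: the cone contributes a regular 32-gon of circumradius 2.871 (interpolated between r1=3 and r2=2.5 at t=0.258); the 23×20 cube at (5.5, 6) contributes its full rectangle; Taking the union: the 2 present regions are separate (no shared area or edge), so areas and boundary lengths simply add and each stays a separate island — 2 connected regions; the cylinder at (8.5, 1) is not intersected at this z (z outside [5.5, 27.5]); After the difference (first − rest): none of the subtracted shapes is present at this height, so the result so far is unchanged — 2 connected regions. The result has 2 disconnected regions.

2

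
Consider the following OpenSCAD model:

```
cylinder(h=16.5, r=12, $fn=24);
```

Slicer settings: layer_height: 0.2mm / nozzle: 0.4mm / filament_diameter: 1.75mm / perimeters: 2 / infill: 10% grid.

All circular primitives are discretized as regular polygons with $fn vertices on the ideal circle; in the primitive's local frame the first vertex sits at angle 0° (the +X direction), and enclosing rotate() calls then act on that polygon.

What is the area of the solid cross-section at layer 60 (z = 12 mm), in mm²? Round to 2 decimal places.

447.24 mm²

At z = 12 mm: the r=12 cylinder contributes a regular 24-gon of circumradius 12 (area = (24/2)·12.000²·sin(360°/24) = 447.24 mm²). Overall, the cross-section is a single solid region. Net area = 447.24 mm².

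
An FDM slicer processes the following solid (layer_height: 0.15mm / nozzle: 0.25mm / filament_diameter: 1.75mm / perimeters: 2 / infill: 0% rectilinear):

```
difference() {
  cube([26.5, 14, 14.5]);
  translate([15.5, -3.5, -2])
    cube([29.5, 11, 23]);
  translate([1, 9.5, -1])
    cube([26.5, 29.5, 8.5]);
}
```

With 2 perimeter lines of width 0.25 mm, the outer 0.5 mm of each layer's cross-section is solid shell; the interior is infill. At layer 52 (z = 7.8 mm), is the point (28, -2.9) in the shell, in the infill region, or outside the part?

outside

At z = 7.8 mm: the 26.5×14 cube contributes its full rectangle; the cube at (15.5, -3.5) is present — its section is the full 29.5×11 rectangle; the cube at (1, 9.5) does not reach this height (z outside [-1, 7.5]); Subtracting the remaining from the first: starting from the 26.5×14 cube, the 29.5×11 cube at (15.5, -3.5) partially overlaps it — only the 82.50 mm² overlap (of its 324.50 mm²) is removed, clipping the outline — 1 connected region. Overall, the cross-section is a single solid region. The nearest boundary edge runs (26.50, 14.00)→(26.50, 7.50); distance from the point to it = 10.51 mm. The point is not inside any of the regions above, so it lies outside the cross-section (10.51 mm from the nearest boundary).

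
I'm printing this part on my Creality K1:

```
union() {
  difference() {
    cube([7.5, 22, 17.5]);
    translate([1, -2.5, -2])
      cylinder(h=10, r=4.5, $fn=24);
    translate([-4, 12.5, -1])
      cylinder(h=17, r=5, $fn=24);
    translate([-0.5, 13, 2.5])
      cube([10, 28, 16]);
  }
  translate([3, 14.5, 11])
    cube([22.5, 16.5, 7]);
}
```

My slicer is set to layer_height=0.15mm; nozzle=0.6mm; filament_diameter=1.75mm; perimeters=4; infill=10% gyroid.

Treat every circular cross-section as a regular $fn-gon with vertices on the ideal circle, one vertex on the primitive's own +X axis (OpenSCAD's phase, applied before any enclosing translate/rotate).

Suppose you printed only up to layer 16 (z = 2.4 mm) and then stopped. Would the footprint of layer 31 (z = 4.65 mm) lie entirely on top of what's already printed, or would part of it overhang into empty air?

Compare the two slices. At z = 2.4: the cube (footprint 7.5×22) is included at this height (area 165.00 mm²); the cylinder at (1, -2.5): section is a regular 24-gon, circumradius r=4.5 (area = (24/2)·4.500²·sin(360°/24) = 62.89 mm²); the r=5 cylinder at (-4, 12.5) gives a regular 24-gon of circumradius 5 (constant along its height) (area = (24/2)·5.000²·sin(360°/24) = 77.65 mm²); the cube at (-0.5, 13) is not intersected at this z (z outside [2.5, 18.5]); Taking the first minus the rest: starting from the 7.5×22 cube (165.00 mm²), the r=4.5 cylinder at (1, -2.5) partially overlaps it — only the 7.08 mm² overlap (of its 62.89 mm²) is removed, clipping the outline; the r=5 cylinder at (-4, 12.5) partially overlaps it — only the 3.91 mm² overlap (of its 77.65 mm²) is removed, clipping the outline — area = 154.01 mm²; the cube at (3, 14.5) is not intersected at this z (z outside [11, 18]); Combining (union): only the result so far is present, so the union is just that shape — area = 154.01 mm². At z = 4.65: the cube (footprint 7.5×22) is included at this height (area 165.00 mm²); the r=4.5 cylinder at (1, -2.5) gives a regular 24-gon of circumradius 4.5 (constant along its height) (area = (24/2)·4.500²·sin(360°/24) = 62.89 mm²); the cylinder at (-4, 12.5): section is a regular 24-gon, circumradius r=5 (area = (24/2)·5.000²·sin(360°/24) = 77.65 mm²); the cube at (-0.5, 13) (footprint 10×28) is included at this height (area 280.00 mm²); Taking the first minus the rest: starting from the 7.5×22 cube (165.00 mm²), the r=4.5 cylinder at (1, -2.5) partially overlaps it — only the 7.08 mm² overlap (of its 62.89 mm²) is removed, clipping the outline; the r=5 cylinder at (-4, 12.5) partially overlaps it — only the 3.91 mm² overlap (of its 77.65 mm²) is removed, clipping the outline; the 10×28 cube at (-0.5, 13) partially overlaps it — only the 66.03 mm² overlap (of its 280.00 mm²) is removed, clipping the outline — area = 87.98 mm²; the cube at (3, 14.5) is not intersected at this z (z outside [11, 18]); Taking the union: only that combined region is present, so the union is just that shape — area = 87.98 mm². Checking containment: the cross-section at z = 4.65 is a subset of the cross-section at z = 2.4.

entirely on top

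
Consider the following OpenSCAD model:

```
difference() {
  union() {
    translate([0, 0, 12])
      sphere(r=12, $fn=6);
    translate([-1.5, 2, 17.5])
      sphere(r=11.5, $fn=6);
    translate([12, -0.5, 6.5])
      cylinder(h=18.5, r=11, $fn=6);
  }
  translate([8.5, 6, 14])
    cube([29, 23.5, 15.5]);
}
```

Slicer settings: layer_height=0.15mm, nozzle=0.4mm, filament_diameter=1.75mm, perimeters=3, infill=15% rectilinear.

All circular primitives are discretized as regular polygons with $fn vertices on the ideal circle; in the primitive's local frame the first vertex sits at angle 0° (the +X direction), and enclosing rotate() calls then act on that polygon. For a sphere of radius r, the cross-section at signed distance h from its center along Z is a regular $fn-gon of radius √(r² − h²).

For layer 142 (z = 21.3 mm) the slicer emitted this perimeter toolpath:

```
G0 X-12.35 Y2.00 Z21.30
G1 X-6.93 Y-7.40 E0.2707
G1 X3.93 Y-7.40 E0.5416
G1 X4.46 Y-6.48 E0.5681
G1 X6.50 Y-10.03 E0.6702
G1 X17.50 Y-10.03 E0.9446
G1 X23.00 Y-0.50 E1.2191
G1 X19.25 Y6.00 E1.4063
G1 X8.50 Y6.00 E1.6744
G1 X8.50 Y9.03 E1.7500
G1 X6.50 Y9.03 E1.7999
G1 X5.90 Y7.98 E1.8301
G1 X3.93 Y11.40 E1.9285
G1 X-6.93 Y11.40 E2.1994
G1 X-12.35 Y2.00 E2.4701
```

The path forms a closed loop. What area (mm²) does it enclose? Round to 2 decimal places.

531.99 mm²

Apply the shoelace formula to the sequence of (X, Y) vertices; enclosed area = 531.99 mm².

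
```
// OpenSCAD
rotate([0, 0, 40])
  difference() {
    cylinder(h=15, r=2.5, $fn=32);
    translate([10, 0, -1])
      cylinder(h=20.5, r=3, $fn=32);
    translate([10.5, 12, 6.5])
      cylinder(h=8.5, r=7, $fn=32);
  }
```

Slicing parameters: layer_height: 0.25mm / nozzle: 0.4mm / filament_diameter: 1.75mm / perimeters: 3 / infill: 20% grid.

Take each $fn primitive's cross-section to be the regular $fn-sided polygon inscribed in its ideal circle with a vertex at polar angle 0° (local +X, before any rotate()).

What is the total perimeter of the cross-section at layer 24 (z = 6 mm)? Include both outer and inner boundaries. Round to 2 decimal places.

At z = 6 mm: the cylinder: section is a regular 32-gon, circumradius r=2.5 (perimeter = 2·32·2.500·sin(180°/32) = 15.68 mm); the cylinder at (10, 0): section is a regular 32-gon, circumradius r=3 (perimeter = 2·32·3.000·sin(180°/32) = 18.82 mm); the cylinder at (10.5, 12) is absent (z outside [6.5, 15]); Subtracting the remaining from the first: starting from the r=2.5 cylinder, the r=3 cylinder at (10, 0) misses the remaining region (no effect) — boundary = 15.68 mm; (rotated 40° about Z; rotation is an isometry so areas/perimeters/island counts are preserved). Overall, the cross-section is a single solid region. Total boundary length (outer) = 15.68 mm.

15.68 mm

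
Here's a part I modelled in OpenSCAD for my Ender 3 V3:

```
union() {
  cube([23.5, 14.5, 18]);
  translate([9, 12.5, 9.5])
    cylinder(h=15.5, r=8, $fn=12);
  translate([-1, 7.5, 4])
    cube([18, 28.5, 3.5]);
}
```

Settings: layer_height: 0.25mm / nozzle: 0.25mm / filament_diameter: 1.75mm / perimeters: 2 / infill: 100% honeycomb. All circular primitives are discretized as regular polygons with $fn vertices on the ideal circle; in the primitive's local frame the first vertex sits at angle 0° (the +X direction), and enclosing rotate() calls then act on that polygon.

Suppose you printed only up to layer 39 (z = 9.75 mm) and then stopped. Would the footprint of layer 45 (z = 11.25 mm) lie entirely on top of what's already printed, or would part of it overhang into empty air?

Compare the two slices. At z = 9.75: the cube is present — its section is the full 23.5×14.5 rectangle (area 340.75 mm²); the r=8 cylinder at (9, 12.5) gives a regular 12-gon of circumradius 8 (constant along its height) (area = (12/2)·8.000²·sin(360°/12) = 192.00 mm²); the cube at (-1, 7.5) is absent (z outside [4, 7.5]); Combining (union): the regions partially overlap — summed areas 532.75 mm² minus the doubly-counted overlap 126.93 mm² gives 405.82 mm² — area = 405.82 mm². At z = 11.25: the 23.5×14.5 cube contributes its full rectangle (area 340.75 mm²); the cylinder at (9, 12.5): section is a regular 12-gon, circumradius r=8 (area = (12/2)·8.000²·sin(360°/12) = 192.00 mm²); the cube at (-1, 7.5) does not reach this height (z outside [4, 7.5]); Combining (union): the regions partially overlap — summed areas 532.75 mm² minus the doubly-counted overlap 126.93 mm² gives 405.82 mm² — area = 405.82 mm². Checking containment: the cross-section at z = 11.25 is a subset of the cross-section at z = 9.75.

entirely on top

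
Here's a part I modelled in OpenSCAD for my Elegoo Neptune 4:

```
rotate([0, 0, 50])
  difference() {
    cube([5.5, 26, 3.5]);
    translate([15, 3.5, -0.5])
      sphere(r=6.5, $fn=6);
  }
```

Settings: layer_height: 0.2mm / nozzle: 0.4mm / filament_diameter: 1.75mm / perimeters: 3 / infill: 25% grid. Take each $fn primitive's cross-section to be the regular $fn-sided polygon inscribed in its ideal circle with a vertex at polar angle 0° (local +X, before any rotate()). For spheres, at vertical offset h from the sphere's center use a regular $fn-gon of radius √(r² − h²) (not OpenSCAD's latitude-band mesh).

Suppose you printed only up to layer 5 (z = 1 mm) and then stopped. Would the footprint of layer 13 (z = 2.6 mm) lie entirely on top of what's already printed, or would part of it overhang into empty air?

entirely on top

Compare the two slices. At z = 1: the 5.5×26 cube contributes its full rectangle (area 143.00 mm²); the r=6.5 sphere at (15, 3.5) slices to a regular 6-gon of circumradius 6.325 (√(r²−h²) with h=1.5 from center) (area = (6/2)·6.325²·sin(360°/6) = 103.92 mm²); Subtracting the remaining from the first: starting from the 5.5×26 cube (143.00 mm²), the r=6.5 sphere at (15, 3.5) misses the remaining region (no effect) — area = 143.00 mm²; (rotated 50° about Z; rotation is an isometry so areas/perimeters/island counts are preserved). At z = 2.6: the cube is present — its section is the full 5.5×26 rectangle (area 143.00 mm²); the r=6.5 sphere at (15, 3.5) slices to a regular 6-gon of circumradius 5.713 (√(r²−h²) with h=3.1 from center) (area = (6/2)·5.713²·sin(360°/6) = 84.80 mm²); Subtracting the remaining from the first: starting from the 5.5×26 cube (143.00 mm²), the r=6.5 sphere at (15, 3.5) misses the remaining region (no effect) — area = 143.00 mm²; (rotated 50° about Z; rotation is an isometry so areas/perimeters/island counts are preserved). Checking containment: the cross-section at z = 2.6 is a subset of the cross-section at z = 1.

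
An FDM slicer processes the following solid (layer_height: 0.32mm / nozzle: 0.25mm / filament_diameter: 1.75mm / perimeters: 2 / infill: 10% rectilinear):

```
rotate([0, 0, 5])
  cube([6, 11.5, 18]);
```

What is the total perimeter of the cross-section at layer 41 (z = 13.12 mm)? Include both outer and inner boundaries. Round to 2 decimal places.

At z = 13.12 mm: the cube is present — its section is the full 6×11.5 rectangle (perimeter 35.00 mm); (rotated 5° about Z; rotation is an isometry so areas/perimeters/island counts are preserved). Overall, the cross-section is a single solid region. Total boundary length (outer) = 35.00 mm.

35.00 mm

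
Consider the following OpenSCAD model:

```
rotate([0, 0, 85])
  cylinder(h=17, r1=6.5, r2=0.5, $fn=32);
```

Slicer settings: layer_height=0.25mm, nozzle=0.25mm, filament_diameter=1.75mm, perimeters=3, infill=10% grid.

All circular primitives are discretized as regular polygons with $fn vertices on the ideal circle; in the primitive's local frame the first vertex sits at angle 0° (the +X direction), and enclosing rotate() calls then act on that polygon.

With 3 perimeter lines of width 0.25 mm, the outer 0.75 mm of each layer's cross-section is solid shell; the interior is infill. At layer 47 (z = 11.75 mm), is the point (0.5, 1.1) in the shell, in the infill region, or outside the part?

infill

At z = 11.75 mm: the cone contributes a regular 32-gon of circumradius 2.353 (interpolated between r1=6.5 and r2=0.5 at t=0.691); (whole slice rotated 85° about Z — lengths, areas and connectivity unchanged). Overall, the cross-section is a single solid region. Undo the 85° rotation: the query point maps to (1.139, -0.402) in the un-rotated model frame. The nearest boundary edge runs (2.17, -0.90)→(2.31, -0.46); distance from the point to it = 1.13 mm. The point is inside the cross-section and 1.13 mm from the nearest boundary — more than the 0.75 mm shell width (3 × 0.25), so it's in the infill interior.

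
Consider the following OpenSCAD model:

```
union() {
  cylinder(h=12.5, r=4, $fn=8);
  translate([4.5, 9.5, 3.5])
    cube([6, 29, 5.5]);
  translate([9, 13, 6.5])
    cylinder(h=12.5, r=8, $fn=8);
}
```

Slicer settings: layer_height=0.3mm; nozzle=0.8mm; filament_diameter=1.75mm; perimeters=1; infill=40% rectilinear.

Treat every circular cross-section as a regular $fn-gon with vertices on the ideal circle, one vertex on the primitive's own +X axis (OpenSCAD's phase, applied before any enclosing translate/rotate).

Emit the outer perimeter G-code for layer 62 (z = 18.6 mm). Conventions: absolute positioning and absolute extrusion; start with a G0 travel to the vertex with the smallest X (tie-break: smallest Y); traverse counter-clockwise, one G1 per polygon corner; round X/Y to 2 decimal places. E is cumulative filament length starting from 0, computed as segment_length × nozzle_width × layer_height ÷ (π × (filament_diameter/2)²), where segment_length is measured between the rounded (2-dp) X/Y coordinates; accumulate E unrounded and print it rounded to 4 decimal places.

At z = 18.6 mm: the cylinder is not intersected at this z (z outside [0, 12.5]); the cube at (4.5, 9.5) does not reach this height (z outside [3.5, 9]); the cylinder at (9, 13): section is a regular 8-gon, circumradius r=8; Merging all regions: only the r=8 cylinder at (9, 13) is present, so the union is just that shape — 1 connected region. The outline is a single polygon with 8 vertices. Extrusion per mm of travel: 0.8 × 0.3 / (π × 0.875²) = 0.099780. Accumulating E over each segment gives final E = 4.8890.

G0 X1.00 Y13.00 Z18.60
G1 X3.34 Y7.34 E0.6111
G1 X9.00 Y5.00 E1.2222
G1 X14.66 Y7.34 E1.8334
G1 X17.00 Y13.00 E2.4445
G1 X14.66 Y18.66 E3.0556
G1 X9.00 Y21.00 E3.6667
G1 X3.34 Y18.66 E4.2778
G1 X1.00 Y13.00 E4.8890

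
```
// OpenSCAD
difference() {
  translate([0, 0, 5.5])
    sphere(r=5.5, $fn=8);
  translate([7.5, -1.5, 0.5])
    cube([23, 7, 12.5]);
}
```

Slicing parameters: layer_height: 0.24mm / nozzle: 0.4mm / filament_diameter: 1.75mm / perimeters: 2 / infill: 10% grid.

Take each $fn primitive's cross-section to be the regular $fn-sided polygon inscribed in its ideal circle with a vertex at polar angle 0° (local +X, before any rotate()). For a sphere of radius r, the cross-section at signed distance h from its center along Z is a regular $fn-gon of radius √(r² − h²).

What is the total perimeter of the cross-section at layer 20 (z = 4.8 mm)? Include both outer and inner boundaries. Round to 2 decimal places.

At z = 4.8 mm: the sphere: section is a regular 8-gon, circumradius = √(r²−h²) = √(5.5²−0.7²) = 5.455 (perimeter = 2·8·5.455·sin(180°/8) = 33.40 mm); the cube at (7.5, -1.5) is present — its section is the full 23×7 rectangle (perimeter 60.00 mm); After the difference (first − rest): starting from the r=5.5 sphere, the 23×7 cube at (7.5, -1.5) misses the remaining region (no effect) — boundary = 33.40 mm. Overall, the cross-section is a single solid region. Total boundary length (outer) = 33.40 mm.

33.40 mm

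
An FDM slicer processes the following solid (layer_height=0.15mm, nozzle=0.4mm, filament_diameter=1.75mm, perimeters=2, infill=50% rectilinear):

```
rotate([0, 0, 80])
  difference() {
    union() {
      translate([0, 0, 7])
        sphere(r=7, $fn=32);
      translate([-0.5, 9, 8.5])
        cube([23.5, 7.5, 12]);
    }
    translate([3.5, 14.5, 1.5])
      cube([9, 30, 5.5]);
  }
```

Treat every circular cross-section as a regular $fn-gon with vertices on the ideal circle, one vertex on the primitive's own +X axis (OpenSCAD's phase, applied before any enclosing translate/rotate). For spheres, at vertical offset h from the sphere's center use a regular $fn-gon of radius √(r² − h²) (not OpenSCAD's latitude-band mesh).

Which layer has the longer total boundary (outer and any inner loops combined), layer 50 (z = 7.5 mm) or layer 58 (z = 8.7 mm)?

layer 58 (z = 8.7 mm)

Layer 50 (z = 7.5): the r=7 sphere contributes a regular 32-gon of circumradius √(7²−0.5²) = 6.982 (perimeter = 2·32·6.982·sin(180°/32) = 43.80 mm); the cube at (-0.5, 9) is not intersected at this z (z outside [8.5, 20.5]); Taking the union: only the r=7 sphere is present, so the union is just that shape — boundary = 43.80 mm; the cube at (3.5, 14.5) is absent (z outside [1.5, 7]); Subtracting the remaining from the first: none of the subtracted shapes is present at this height, so the result so far is unchanged — boundary = 43.80 mm; (whole slice rotated 80° about Z — lengths, areas and connectivity unchanged). So its perimeter = 43.80 mm. Layer 58 (z = 8.7): the r=7 sphere contributes a regular 32-gon of circumradius √(7²−1.7²) = 6.790 (perimeter = 2·32·6.790·sin(180°/32) = 42.60 mm); the cube at (-0.5, 9) (footprint 23.5×7.5) is included at this height (perimeter 62.00 mm); Combining (union): the 2 present regions are separate (no shared area or edge), so areas and boundary lengths simply add and each stays a separate island — boundary = 104.60 mm; the cube at (3.5, 14.5) does not reach this height (z outside [1.5, 7]); Taking the first minus the rest: none of the subtracted shapes is present at this height, so that combined region is unchanged — boundary = 104.60 mm; (rotated 80° about Z; rotation is an isometry so areas/perimeters/island counts are preserved). So its perimeter = 104.60 mm. Layer 58 is larger (104.60 vs 43.80 mm).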